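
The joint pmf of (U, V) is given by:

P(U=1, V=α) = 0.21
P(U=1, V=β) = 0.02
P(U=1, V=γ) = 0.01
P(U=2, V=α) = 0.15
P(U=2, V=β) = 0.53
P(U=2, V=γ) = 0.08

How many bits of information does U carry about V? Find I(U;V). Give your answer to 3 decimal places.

Marginals: p(U) = (0.2400, 0.7600), p(V) = (0.3600, 0.5500, 0.0900).
I(U;V) = H(U) + H(V) − H(U,V).
H(U) = 0.7950, H(V) = 1.3176, H(U,V) = 1.8396.
I(U;V) = 0.7950 + 1.3176 − 1.8396 = 0.273 bits.

0.273 bits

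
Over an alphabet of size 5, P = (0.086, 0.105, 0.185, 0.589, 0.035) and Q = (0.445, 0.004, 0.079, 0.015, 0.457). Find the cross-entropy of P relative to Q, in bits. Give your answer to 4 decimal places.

5.2226 bits

H(P,Q) = −Σ p·log₂ q.
  −0.086·log₂(0.445) = 0.10046
  −0.105·log₂(0.004) = 0.83641
  −0.185·log₂(0.079) = 0.67747
  −0.589·log₂(0.015) = 3.56869
  −0.035·log₂(0.457) = 0.03954
H(P,Q) = 5.2226 bits.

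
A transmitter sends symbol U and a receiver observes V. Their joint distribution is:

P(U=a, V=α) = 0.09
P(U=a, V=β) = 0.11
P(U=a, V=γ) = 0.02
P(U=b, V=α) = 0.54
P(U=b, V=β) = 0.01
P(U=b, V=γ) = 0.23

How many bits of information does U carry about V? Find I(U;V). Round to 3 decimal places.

0.237 bits

Marginals: p(U) = (0.2200, 0.7800), p(V) = (0.6300, 0.1200, 0.2500).
I(U;V) = H(U) + H(V) − H(U,V).
H(U) = 0.7602, H(V) = 1.2870, H(U,V) = 1.8100.
I(U;V) = 0.7602 + 1.2870 − 1.8100 = 0.237 bits.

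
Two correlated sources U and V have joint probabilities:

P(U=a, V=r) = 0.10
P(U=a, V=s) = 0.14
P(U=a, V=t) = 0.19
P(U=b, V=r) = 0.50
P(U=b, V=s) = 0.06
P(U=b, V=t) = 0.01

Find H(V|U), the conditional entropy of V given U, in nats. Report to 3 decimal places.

0.699 nats

Marginals: p(U) = (0.4300, 0.5700), p(V) = (0.6000, 0.2000, 0.2000).
H(V|U) = Σ p(U) · H(V|U=·).
  U=a: p=0.4300, H(V|U=a) = 1.0655
  U=b: p=0.5700, H(V|U=b) = 0.4228
Weighted sum = 0.699 nats.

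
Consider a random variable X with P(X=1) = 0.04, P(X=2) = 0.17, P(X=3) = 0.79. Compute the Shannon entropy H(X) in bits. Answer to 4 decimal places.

H(X) = −Σ p·log₂ p.
  −(0.04)·log₂(0.04) = 0.18575
  −(0.17)·log₂(0.17) = 0.43459
  −(0.79)·log₂(0.79) = 0.26866
Sum: 0.18575 + 0.43459 + 0.26866 = 0.8890 bits.

0.8890 bits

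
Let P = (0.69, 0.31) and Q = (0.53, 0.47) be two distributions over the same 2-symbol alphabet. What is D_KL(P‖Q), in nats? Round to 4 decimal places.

0.0530 nats

D(P‖Q) = Σ p·ln(p/q).
  0.69·ln(0.69/0.53) = 0.18203
  0.31·ln(0.31/0.47) = -0.12901
D(P‖Q) = 0.0530 nats.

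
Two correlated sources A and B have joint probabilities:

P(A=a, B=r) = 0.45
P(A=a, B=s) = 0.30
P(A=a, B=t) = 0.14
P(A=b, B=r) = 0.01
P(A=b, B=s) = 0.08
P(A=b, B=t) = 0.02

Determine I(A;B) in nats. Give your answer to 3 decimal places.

Marginals: p(A) = (0.8900, 0.1100), p(B) = (0.4600, 0.3800, 0.1600).
I(A;B) = Σ p(x,y)·ln[p(x,y)/(p(x)p(y))].
  (a,r): 0.45·ln(1.0992) = 0.0425
  (a,s): 0.30·ln(0.8870) = -0.0360
  (a,t): 0.14·ln(0.9831) = -0.0024
  (b,r): 0.01·ln(0.1976) = -0.0162
  (b,s): 0.08·ln(1.9139) = 0.0519
  (b,t): 0.02·ln(1.1364) = 0.0026
Sum = 0.042 nats.

0.042 nats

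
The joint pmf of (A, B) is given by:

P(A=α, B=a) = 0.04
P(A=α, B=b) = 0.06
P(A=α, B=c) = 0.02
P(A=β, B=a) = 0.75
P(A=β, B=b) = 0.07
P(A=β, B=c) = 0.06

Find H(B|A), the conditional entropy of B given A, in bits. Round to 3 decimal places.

0.836 bits

Chain rule: H(B|A) = H(A,B) − H(A).
Marginals: p(A) = (0.1200, 0.8800), p(B) = (0.7900, 0.1300, 0.0800).
H(A,B) = 1.3655 bits; H(A) = 0.5294 bits.
H(B|A) = 1.3655 − 0.5294 = 0.836 bits.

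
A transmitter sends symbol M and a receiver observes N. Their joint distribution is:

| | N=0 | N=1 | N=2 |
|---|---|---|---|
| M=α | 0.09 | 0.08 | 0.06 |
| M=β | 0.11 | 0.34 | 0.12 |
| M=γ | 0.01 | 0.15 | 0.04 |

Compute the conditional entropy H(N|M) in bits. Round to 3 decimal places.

Chain rule: H(N|M) = H(M,N) − H(M).
Marginals: p(M) = (0.2300, 0.5700, 0.2000), p(N) = (0.2100, 0.5700, 0.2200).
H(M,N) = 2.7570 bits; H(M) = 1.4143 bits.
H(N|M) = 2.7570 − 1.4143 = 1.343 bits.

1.343 bits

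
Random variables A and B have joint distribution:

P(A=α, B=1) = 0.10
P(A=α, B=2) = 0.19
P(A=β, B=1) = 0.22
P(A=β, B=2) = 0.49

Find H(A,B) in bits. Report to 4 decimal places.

1.7723 bits

H(A,B) = −Σ p(x,y)·log₂ p(x,y) over all 4 cells.
  cell (α,1): −0.10·log₂0.10 = 0.33219
  cell (α,2): −0.19·log₂0.19 = 0.45523
  cell (β,1): −0.22·log₂0.22 = 0.48057
  cell (β,2): −0.49·log₂0.49 = 0.50428
Sum = 1.7723 bits.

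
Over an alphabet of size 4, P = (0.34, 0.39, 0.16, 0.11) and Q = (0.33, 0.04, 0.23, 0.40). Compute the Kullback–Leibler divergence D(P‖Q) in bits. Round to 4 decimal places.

D(P‖Q) = Σ p·log₂(p/q).
  0.34·log₂(0.34/0.33) = 0.01464
  0.39·log₂(0.39/0.04) = 1.28131
  0.16·log₂(0.16/0.23) = -0.08377
  0.11·log₂(0.11/0.40) = -0.20487
D(P‖Q) = 1.0073 bits.

1.0073 bits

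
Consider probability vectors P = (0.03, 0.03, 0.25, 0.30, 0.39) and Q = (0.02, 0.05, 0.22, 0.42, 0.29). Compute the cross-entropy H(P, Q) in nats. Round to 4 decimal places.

H(P,Q) = −Σ p·ln q.
  −0.03·ln(0.02) = 0.11736
  −0.03·ln(0.05) = 0.08987
  −0.25·ln(0.22) = 0.37853
  −0.30·ln(0.42) = 0.26025
  −0.39·ln(0.29) = 0.48277
H(P,Q) = 1.3288 nats.

1.3288 nats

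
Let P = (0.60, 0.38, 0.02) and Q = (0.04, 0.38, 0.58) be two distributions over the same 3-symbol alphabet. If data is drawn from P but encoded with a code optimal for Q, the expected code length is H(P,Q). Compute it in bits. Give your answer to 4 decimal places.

3.3325 bits

H(P,Q) = −Σ p·log₂ q.
  −0.60·log₂(0.04) = 2.78631
  −0.38·log₂(0.38) = 0.53045
  −0.02·log₂(0.58) = 0.01572
H(P,Q) = 3.3325 bits.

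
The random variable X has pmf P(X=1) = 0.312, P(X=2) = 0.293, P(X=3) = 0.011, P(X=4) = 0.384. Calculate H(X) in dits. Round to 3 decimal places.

0.495 dits

H(X) = −Σ p·log₁₀ p.
  −(0.312)·log₁₀(0.312) = 0.1578
  −(0.293)·log₁₀(0.293) = 0.1562
  −(0.011)·log₁₀(0.011) = 0.0215
  −(0.384)·log₁₀(0.384) = 0.1596
Sum: 0.1578 + 0.1562 + 0.0215 + 0.1596 = 0.495 dits.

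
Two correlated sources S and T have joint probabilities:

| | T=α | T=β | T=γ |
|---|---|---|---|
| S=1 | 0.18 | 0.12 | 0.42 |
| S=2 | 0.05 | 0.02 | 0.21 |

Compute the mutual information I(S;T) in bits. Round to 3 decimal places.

Marginals: p(S) = (0.7200, 0.2800), p(T) = (0.2300, 0.1400, 0.6300).
I(S;T) = Σ p(x,y)·log₂[p(x,y)/(p(x)p(y))].
  (1,α): 0.18·log₂(1.0870) = 0.0217
  (1,β): 0.12·log₂(1.1905) = 0.0302
  (1,γ): 0.42·log₂(0.9259) = -0.0466
  (2,α): 0.05·log₂(0.7764) = -0.0183
  (2,β): 0.02·log₂(0.5102) = -0.0194
  (2,γ): 0.21·log₂(1.1905) = 0.0528
Sum = 0.020 bits.

0.020 bits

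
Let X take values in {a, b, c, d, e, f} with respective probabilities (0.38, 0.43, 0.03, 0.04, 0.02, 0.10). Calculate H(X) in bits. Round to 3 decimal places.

1.837 bits

H(X) = −Σ p·log₂ p.
  −(0.38)·log₂(0.38) = 0.5305
  −(0.43)·log₂(0.43) = 0.5236
  −(0.03)·log₂(0.03) = 0.1518
  −(0.04)·log₂(0.04) = 0.1858
  −(0.02)·log₂(0.02) = 0.1129
  −(0.10)·log₂(0.10) = 0.3322
Sum: 0.5305 + 0.5236 + 0.1518 + 0.1858 + 0.1129 + 0.3322 = 1.837 bits.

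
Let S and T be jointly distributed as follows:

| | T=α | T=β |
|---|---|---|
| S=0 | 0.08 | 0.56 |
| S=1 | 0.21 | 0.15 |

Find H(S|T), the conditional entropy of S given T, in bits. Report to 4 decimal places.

Chain rule: H(S|T) = H(S,T) − H(T).
Marginals: p(S) = (0.6400, 0.3600), p(T) = (0.2900, 0.7100).
H(S,T) = 1.6433 bits; H(T) = 0.8687 bits.
H(S|T) = 1.6433 − 0.8687 = 0.7746 bits.

0.7746 bits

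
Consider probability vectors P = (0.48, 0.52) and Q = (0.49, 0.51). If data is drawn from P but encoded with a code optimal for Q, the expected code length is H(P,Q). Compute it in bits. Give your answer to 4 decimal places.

0.9991 bits

H(P,Q) = −Σ p·log₂ q.
  −0.48·log₂(0.49) = 0.49399
  −0.52·log₂(0.51) = 0.50514
H(P,Q) = 0.9991 bits.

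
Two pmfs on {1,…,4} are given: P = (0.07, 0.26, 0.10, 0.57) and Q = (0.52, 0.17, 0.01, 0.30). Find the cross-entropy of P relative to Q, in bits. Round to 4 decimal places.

2.3852 bits

H(P,Q) = −Σ p·log₂ q.
  −0.07·log₂(0.52) = 0.06604
  −0.26·log₂(0.17) = 0.66466
  −0.10·log₂(0.01) = 0.66439
  −0.57·log₂(0.30) = 0.99007
H(P,Q) = 2.3852 bits.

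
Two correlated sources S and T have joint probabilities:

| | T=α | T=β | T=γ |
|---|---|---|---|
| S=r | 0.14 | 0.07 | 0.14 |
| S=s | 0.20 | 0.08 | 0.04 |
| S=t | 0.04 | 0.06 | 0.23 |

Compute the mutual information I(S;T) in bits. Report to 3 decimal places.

Marginals: p(S) = (0.3500, 0.3200, 0.3300), p(T) = (0.3800, 0.2100, 0.4100).
I(S;T) = H(S) + H(T) − H(S,T).
H(S) = 1.5840, H(T) = 1.5307, H(S,T) = 2.9214.
I(S;T) = 1.5840 + 1.5307 − 2.9214 = 0.193 bits.

0.193 bits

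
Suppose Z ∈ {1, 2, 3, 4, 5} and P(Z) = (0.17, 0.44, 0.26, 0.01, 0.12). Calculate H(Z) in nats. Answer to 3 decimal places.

H(Z) = −Σ p·ln p.
  −(0.17)·ln(0.17) = 0.3012
  −(0.44)·ln(0.44) = 0.3612
  −(0.26)·ln(0.26) = 0.3502
  −(0.01)·ln(0.01) = 0.0461
  −(0.12)·ln(0.12) = 0.2544
Sum: 0.3012 + 0.3612 + 0.3502 + 0.0461 + 0.2544 = 1.313 nats.

1.313 nats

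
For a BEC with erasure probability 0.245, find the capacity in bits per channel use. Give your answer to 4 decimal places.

Binary erasure channel: capacity C = 1 − ε.
C = 1 − 0.245 = 0.7550 bits per channel use.

0.7550 bits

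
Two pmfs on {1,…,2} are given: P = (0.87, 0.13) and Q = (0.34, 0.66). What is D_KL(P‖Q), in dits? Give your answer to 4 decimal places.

D(P‖Q) = Σ p·log₁₀(p/q).
  0.87·log₁₀(0.87/0.34) = 0.35500
  0.13·log₁₀(0.13/0.66) = -0.09173
D(P‖Q) = 0.2633 dits.

0.2633 dits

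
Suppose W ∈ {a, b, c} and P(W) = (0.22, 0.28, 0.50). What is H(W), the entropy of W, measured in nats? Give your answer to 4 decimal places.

H(W) = −Σ p·ln p.
  −(0.22)·ln(0.22) = 0.33311
  −(0.28)·ln(0.28) = 0.35643
  −(0.50)·ln(0.50) = 0.34657
Sum: 0.33311 + 0.35643 + 0.34657 = 1.0361 nats.

1.0361 nats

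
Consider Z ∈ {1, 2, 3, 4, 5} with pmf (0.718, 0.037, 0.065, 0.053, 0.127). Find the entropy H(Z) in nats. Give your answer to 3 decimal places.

H(Z) = −Σ p·ln p.
  −(0.718)·ln(0.718) = 0.2379
  −(0.037)·ln(0.037) = 0.1220
  −(0.065)·ln(0.065) = 0.1777
  −(0.053)·ln(0.053) = 0.1557
  −(0.127)·ln(0.127) = 0.2621
Sum: 0.2379 + 0.1220 + 0.1777 + 0.1557 + 0.2621 = 0.955 nats.

0.955 nats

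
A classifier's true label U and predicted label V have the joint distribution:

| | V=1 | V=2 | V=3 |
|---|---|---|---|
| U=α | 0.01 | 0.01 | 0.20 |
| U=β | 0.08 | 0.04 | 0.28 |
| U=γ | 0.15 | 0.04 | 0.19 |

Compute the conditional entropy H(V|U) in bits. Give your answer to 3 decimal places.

Marginals: p(U) = (0.2200, 0.4000, 0.3800), p(V) = (0.2400, 0.0900, 0.6700).
H(V|U) = Σ p(U) · H(V|U=·).
  U=α: p=0.2200, H(V|U=α) = 0.5304
  U=β: p=0.4000, H(V|U=β) = 1.1568
  U=γ: p=0.3800, H(V|U=γ) = 1.3712
Weighted sum = 1.100 bits.

1.100 bits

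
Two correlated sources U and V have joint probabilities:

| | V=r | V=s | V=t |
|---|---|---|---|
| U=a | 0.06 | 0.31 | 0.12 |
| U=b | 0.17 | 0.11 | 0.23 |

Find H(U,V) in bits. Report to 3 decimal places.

H(U,V) = −Σ p(x,y)·log₂ p(x,y) over all 6 cells.
  cell (a,r): −0.06·log₂0.06 = 0.2435
  cell (a,s): −0.31·log₂0.31 = 0.5238
  cell (a,t): −0.12·log₂0.12 = 0.3671
  cell (b,r): −0.17·log₂0.17 = 0.4346
  cell (b,s): −0.11·log₂0.11 = 0.3503
  cell (b,t): −0.23·log₂0.23 = 0.4877
Sum = 2.407 bits.

2.407 bits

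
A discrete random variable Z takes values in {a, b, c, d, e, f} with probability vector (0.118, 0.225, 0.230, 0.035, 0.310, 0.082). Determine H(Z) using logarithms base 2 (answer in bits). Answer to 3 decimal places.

H(Z) = −Σ p·log₂ p.
  −(0.118)·log₂(0.118) = 0.3638
  −(0.225)·log₂(0.225) = 0.4842
  −(0.230)·log₂(0.230) = 0.4877
  −(0.035)·log₂(0.035) = 0.1693
  −(0.310)·log₂(0.310) = 0.5238
  −(0.082)·log₂(0.082) = 0.2959
Sum: 0.3638 + 0.4842 + 0.4877 + 0.1693 + 0.5238 + 0.2959 = 2.325 bits.

2.325 bits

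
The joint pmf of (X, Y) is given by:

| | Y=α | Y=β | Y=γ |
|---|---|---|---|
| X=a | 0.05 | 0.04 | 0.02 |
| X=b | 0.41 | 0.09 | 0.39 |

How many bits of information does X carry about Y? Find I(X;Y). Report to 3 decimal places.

0.041 bits

Marginals: p(X) = (0.1100, 0.8900), p(Y) = (0.4600, 0.1300, 0.4100).
I(X;Y) = Σ p(x,y)·log₂[p(x,y)/(p(x)p(y))].
  (a,α): 0.05·log₂(0.9881) = -0.0009
  (a,β): 0.04·log₂(2.7972) = 0.0594
  (a,γ): 0.02·log₂(0.4435) = -0.0235
  (b,α): 0.41·log₂(1.0015) = 0.0009
  (b,β): 0.09·log₂(0.7779) = -0.0326
  (b,γ): 0.39·log₂(1.0688) = 0.0374
Sum = 0.041 bits.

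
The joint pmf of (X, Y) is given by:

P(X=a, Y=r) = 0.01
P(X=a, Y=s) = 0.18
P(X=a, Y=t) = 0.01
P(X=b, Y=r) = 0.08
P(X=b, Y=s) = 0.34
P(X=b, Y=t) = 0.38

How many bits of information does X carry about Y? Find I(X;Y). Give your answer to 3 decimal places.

0.126 bits

Marginals: p(X) = (0.2000, 0.8000), p(Y) = (0.0900, 0.5200, 0.3900).
I(X;Y) = Σ p(x,y)·log₂[p(x,y)/(p(x)p(y))].
  (a,r): 0.01·log₂(0.5556) = -0.0085
  (a,s): 0.18·log₂(1.7308) = 0.1425
  (a,t): 0.01·log₂(0.1282) = -0.0296
  (b,r): 0.08·log₂(1.1111) = 0.0122
  (b,s): 0.34·log₂(0.8173) = -0.0990
  (b,t): 0.38·log₂(1.2179) = 0.1081
Sum = 0.126 bits.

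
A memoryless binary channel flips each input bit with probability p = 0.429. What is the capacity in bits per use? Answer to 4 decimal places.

0.0146 bits

Binary symmetric channel: C = 1 − h₂(ε) where h₂ is the binary entropy function.
h₂(0.429) = −0.429·log₂0.429 − 0.571·log₂0.571 = 0.9854.
C = 1 − 0.9854 = 0.0146 bits per channel use.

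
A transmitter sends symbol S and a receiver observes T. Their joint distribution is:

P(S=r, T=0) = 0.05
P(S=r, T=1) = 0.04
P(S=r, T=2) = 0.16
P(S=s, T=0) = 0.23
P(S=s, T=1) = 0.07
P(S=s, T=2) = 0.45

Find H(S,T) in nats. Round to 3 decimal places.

H(S,T) = −Σ p(x,y)·ln p(x,y) over all 6 cells.
  cell (r,0): −0.05·ln0.05 = 0.1498
  cell (r,1): −0.04·ln0.04 = 0.1288
  cell (r,2): −0.16·ln0.16 = 0.2932
  cell (s,0): −0.23·ln0.23 = 0.3380
  cell (s,1): −0.07·ln0.07 = 0.1861
  cell (s,2): −0.45·ln0.45 = 0.3593
Sum = 1.455 nats.

1.455 nats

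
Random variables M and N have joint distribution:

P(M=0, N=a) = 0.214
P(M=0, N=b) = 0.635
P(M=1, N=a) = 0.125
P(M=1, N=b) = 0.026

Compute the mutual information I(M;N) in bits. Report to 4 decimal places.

Marginals: p(M) = (0.8490, 0.1510), p(N) = (0.3390, 0.6610).
I(M;N) = H(M) + H(N) − H(M,N).
H(M) = 0.6123, H(N) = 0.9239, H(M,N) = 1.4039.
I(M;N) = 0.6123 + 0.9239 − 1.4039 = 0.1323 bits.

0.1323 bits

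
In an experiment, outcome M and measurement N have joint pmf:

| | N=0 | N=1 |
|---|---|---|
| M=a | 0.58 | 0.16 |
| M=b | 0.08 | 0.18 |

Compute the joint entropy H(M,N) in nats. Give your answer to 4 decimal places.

H(M,N) = −Σ p(x,y)·ln p(x,y) over all 4 cells.
  cell (a,0): −0.58·ln0.58 = 0.31594
  cell (a,1): −0.16·ln0.16 = 0.29321
  cell (b,0): −0.08·ln0.08 = 0.20206
  cell (b,1): −0.18·ln0.18 = 0.30866
Sum = 1.1199 nats.

1.1199 nats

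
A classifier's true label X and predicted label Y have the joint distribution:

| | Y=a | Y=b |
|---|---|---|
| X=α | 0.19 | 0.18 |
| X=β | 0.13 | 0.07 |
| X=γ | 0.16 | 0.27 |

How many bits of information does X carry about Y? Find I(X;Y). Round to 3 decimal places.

0.033 bits

Marginals: p(X) = (0.3700, 0.2000, 0.4300), p(Y) = (0.4800, 0.5200).
I(X;Y) = Σ p(x,y)·log₂[p(x,y)/(p(x)p(y))].
  (α,a): 0.19·log₂(1.0698) = 0.0185
  (α,b): 0.18·log₂(0.9356) = -0.0173
  (β,a): 0.13·log₂(1.3542) = 0.0569
  (β,b): 0.07·log₂(0.6731) = -0.0400
  (γ,a): 0.16·log₂(0.7752) = -0.0588
  (γ,b): 0.27·log₂(1.2075) = 0.0735
Sum = 0.033 bits.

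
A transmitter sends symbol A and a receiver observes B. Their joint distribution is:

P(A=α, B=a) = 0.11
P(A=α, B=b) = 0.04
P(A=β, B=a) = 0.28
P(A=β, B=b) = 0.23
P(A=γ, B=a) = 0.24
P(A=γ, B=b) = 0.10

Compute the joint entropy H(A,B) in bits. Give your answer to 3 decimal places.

2.364 bits

H(A,B) = −Σ p(x,y)·log₂ p(x,y) over all 6 cells.
  cell (α,a): −0.11·log₂0.11 = 0.3503
  cell (α,b): −0.04·log₂0.04 = 0.1858
  cell (β,a): −0.28·log₂0.28 = 0.5142
  cell (β,b): −0.23·log₂0.23 = 0.4877
  cell (γ,a): −0.24·log₂0.24 = 0.4941
  cell (γ,b): −0.10·log₂0.10 = 0.3322
Sum = 2.364 bits.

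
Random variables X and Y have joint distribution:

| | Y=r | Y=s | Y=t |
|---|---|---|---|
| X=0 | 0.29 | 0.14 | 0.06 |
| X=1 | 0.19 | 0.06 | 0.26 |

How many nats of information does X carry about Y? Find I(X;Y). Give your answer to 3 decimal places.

Marginals: p(X) = (0.4900, 0.5100), p(Y) = (0.4800, 0.2000, 0.3200).
I(X;Y) = H(X) + H(Y) − H(X,Y).
H(X) = 0.6929, H(Y) = 1.0388, H(X,Y) = 1.6376.
I(X;Y) = 0.6929 + 1.0388 − 1.6376 = 0.094 nats.

0.094 nats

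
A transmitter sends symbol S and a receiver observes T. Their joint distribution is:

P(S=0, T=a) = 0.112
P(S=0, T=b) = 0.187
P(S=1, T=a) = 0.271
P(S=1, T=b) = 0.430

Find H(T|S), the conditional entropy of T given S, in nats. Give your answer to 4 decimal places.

0.6654 nats

Marginals: p(S) = (0.2990, 0.7010), p(T) = (0.3830, 0.6170).
H(T|S) = Σ p(S) · H(T|S=·).
  S=0: p=0.2990, H(T|S=0) = 0.6613
  S=1: p=0.7010, H(T|S=1) = 0.6672
Weighted sum = 0.6654 nats.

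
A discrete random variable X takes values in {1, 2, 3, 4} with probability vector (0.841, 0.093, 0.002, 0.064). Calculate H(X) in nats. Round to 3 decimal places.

H(X) = −Σ p·ln p.
  −(0.841)·ln(0.841) = 0.1456
  −(0.093)·ln(0.093) = 0.2209
  −(0.002)·ln(0.002) = 0.0124
  −(0.064)·ln(0.064) = 0.1759
Sum: 0.1456 + 0.2209 + 0.0124 + 0.1759 = 0.555 nats.

0.555 nats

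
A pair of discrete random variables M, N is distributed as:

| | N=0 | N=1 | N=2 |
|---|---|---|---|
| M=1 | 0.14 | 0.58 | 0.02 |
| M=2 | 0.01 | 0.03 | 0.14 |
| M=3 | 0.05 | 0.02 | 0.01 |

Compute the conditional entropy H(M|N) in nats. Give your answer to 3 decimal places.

Marginals: p(M) = (0.7400, 0.1800, 0.0800), p(N) = (0.2000, 0.6300, 0.1700).
H(M|N) = Σ p(N) · H(M|N=·).
  N=0: p=0.2000, H(M|N=0) = 0.7460
  N=1: p=0.6300, H(M|N=1) = 0.3306
  N=2: p=0.1700, H(M|N=2) = 0.5783
Weighted sum = 0.456 nats.

0.456 nats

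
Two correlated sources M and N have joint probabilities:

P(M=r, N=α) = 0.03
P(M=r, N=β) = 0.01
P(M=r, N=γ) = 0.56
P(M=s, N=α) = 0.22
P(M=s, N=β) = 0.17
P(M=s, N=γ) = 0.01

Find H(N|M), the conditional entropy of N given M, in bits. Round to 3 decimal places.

0.697 bits

Marginals: p(M) = (0.6000, 0.4000), p(N) = (0.2500, 0.1800, 0.5700).
H(N|M) = Σ p(M) · H(N|M=·).
  M=r: p=0.6000, H(N|M=r) = 0.4074
  M=s: p=0.4000, H(N|M=s) = 1.1321
Weighted sum = 0.697 bits.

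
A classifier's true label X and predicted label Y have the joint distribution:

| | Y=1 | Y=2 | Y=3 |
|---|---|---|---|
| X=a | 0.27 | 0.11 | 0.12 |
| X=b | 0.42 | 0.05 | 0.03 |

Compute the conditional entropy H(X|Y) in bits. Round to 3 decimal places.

0.918 bits

Chain rule: H(X|Y) = H(X,Y) − H(Y).
Marginals: p(X) = (0.5000, 0.5000), p(Y) = (0.6900, 0.1600, 0.1500).
H(X,Y) = 2.1209 bits; H(Y) = 1.2029 bits.
H(X|Y) = 2.1209 − 1.2029 = 0.918 bits.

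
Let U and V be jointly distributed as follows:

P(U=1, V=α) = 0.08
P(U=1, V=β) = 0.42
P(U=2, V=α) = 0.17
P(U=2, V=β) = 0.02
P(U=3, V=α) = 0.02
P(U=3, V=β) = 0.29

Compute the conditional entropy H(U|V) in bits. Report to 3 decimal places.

1.154 bits

Marginals: p(U) = (0.5000, 0.1900, 0.3100), p(V) = (0.2700, 0.7300).
H(U|V) = Σ p(V) · H(U|V=·).
  V=α: p=0.2700, H(U|V=α) = 1.2183
  V=β: p=0.7300, H(U|V=β) = 1.1301
Weighted sum = 1.154 bits.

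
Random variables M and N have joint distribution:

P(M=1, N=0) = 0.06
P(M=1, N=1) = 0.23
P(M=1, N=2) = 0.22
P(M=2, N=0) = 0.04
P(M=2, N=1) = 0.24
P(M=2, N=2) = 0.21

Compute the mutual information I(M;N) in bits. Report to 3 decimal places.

0.003 bits

Marginals: p(M) = (0.5100, 0.4900), p(N) = (0.1000, 0.4700, 0.4300).
I(M;N) = Σ p(x,y)·log₂[p(x,y)/(p(x)p(y))].
  (1,0): 0.06·log₂(1.1765) = 0.0141
  (1,1): 0.23·log₂(0.9595) = -0.0137
  (1,2): 0.22·log₂(1.0032) = 0.0010
  (2,0): 0.04·log₂(0.8163) = -0.0117
  (2,1): 0.24·log₂(1.0421) = 0.0143
  (2,2): 0.21·log₂(0.9967) = -0.0010
Sum = 0.003 bits.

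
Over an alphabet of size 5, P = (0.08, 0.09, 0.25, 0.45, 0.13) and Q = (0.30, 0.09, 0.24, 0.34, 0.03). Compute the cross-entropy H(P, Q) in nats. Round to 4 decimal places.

H(P,Q) = −Σ p·ln q.
  −0.08·ln(0.30) = 0.09632
  −0.09·ln(0.09) = 0.21672
  −0.25·ln(0.24) = 0.35678
  −0.45·ln(0.34) = 0.48546
  −0.13·ln(0.03) = 0.45585
H(P,Q) = 1.6111 nats.

1.6111 nats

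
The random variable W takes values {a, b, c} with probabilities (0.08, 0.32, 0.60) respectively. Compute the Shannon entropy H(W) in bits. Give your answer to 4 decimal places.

1.2597 bits

H(W) = −Σ p·log₂ p.
  −(0.08)·log₂(0.08) = 0.29151
  −(0.32)·log₂(0.32) = 0.52603
  −(0.60)·log₂(0.60) = 0.44218
Sum: 0.29151 + 0.52603 + 0.44218 = 1.2597 bits.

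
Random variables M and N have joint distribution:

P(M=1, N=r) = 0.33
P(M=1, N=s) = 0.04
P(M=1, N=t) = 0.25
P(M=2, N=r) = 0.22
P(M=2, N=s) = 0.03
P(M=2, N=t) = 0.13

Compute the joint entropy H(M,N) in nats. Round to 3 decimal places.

H(M,N) = −Σ p(x,y)·ln p(x,y) over all 6 cells.
  cell (1,r): −0.33·ln0.33 = 0.3659
  cell (1,s): −0.04·ln0.04 = 0.1288
  cell (1,t): −0.25·ln0.25 = 0.3466
  cell (2,r): −0.22·ln0.22 = 0.3331
  cell (2,s): −0.03·ln0.03 = 0.1052
  cell (2,t): −0.13·ln0.13 = 0.2652
Sum = 1.545 nats.

1.545 nats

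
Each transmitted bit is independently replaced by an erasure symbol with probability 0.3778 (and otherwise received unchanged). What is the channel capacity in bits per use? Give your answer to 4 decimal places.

0.6222 bits

Binary erasure channel: capacity C = 1 − ε.
C = 1 − 0.3778 = 0.6222 bits per channel use.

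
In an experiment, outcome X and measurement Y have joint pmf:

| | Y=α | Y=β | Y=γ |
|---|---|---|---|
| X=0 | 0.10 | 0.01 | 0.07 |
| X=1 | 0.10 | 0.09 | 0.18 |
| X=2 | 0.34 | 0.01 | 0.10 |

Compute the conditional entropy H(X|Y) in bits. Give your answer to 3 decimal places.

1.325 bits

Marginals: p(X) = (0.1800, 0.3700, 0.4500), p(Y) = (0.5400, 0.1100, 0.3500).
H(X|Y) = Σ p(Y) · H(X|Y=·).
  Y=α: p=0.5400, H(X|Y=α) = 1.3213
  Y=β: p=0.1100, H(X|Y=β) = 0.8659
  Y=γ: p=0.3500, H(X|Y=γ) = 1.4742
Weighted sum = 1.325 bits.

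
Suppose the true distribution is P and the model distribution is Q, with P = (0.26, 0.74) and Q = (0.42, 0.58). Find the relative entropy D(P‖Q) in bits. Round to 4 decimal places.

0.0802 bits

D(P‖Q) = Σ p·log₂(p/q).
  0.26·log₂(0.26/0.42) = -0.17989
  0.74·log₂(0.74/0.58) = 0.26009
D(P‖Q) = 0.0802 bits.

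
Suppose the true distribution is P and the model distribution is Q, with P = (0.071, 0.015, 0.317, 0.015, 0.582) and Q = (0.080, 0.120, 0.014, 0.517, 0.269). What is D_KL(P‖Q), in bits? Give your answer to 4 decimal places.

D(P‖Q) = Σ p·log₂(p/q).
  0.071·log₂(0.071/0.080) = -0.01222
  0.015·log₂(0.015/0.120) = -0.04500
  0.317·log₂(0.317/0.014) = 1.42681
  0.015·log₂(0.015/0.517) = -0.07661
  0.582·log₂(0.582/0.269) = 0.64801
D(P‖Q) = 1.9410 bits.

1.9410 bits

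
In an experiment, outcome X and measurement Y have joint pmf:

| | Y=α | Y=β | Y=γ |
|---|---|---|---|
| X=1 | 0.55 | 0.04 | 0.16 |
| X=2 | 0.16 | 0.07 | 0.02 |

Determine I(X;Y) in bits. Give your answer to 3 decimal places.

0.070 bits

Marginals: p(X) = (0.7500, 0.2500), p(Y) = (0.7100, 0.1100, 0.1800).
I(X;Y) = Σ p(x,y)·log₂[p(x,y)/(p(x)p(y))].
  (1,α): 0.55·log₂(1.0329) = 0.0257
  (1,β): 0.04·log₂(0.4848) = -0.0418
  (1,γ): 0.16·log₂(1.1852) = 0.0392
  (2,α): 0.16·log₂(0.9014) = -0.0240
  (2,β): 0.07·log₂(2.5455) = 0.0944
  (2,γ): 0.02·log₂(0.4444) = -0.0234
Sum = 0.070 bits.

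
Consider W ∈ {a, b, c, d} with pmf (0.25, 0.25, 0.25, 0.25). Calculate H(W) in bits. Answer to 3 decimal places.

H(W) = −Σ p·log₂ p.
  −(0.25)·log₂(0.25) = 0.5000
  −(0.25)·log₂(0.25) = 0.5000
  −(0.25)·log₂(0.25) = 0.5000
  −(0.25)·log₂(0.25) = 0.5000
Sum: 0.5000 + 0.5000 + 0.5000 + 0.5000 = 2.000 bits.

2.000 bits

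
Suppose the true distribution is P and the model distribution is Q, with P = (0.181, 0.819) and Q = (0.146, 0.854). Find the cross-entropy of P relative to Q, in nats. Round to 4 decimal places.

0.4775 nats

H(P,Q) = −Σ p·ln q.
  −0.181·ln(0.146) = 0.34827
  −0.819·ln(0.854) = 0.12926
H(P,Q) = 0.4775 nats.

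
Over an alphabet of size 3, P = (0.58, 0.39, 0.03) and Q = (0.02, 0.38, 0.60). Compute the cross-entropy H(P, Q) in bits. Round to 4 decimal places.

H(P,Q) = −Σ p·log₂ q.
  −0.58·log₂(0.02) = 3.27344
  −0.39·log₂(0.38) = 0.54441
  −0.03·log₂(0.60) = 0.02211
H(P,Q) = 3.8400 bits.

3.8400 bits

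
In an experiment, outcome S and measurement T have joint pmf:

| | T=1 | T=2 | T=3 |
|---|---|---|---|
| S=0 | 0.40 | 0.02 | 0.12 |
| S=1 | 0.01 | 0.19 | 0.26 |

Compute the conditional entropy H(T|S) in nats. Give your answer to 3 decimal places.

0.721 nats

Chain rule: H(T|S) = H(S,T) − H(S).
Marginals: p(S) = (0.5400, 0.4600), p(T) = (0.4100, 0.2100, 0.3800).
H(S,T) = 1.4110 nats; H(S) = 0.6899 nats.
H(T|S) = 1.4110 − 0.6899 = 0.721 nats.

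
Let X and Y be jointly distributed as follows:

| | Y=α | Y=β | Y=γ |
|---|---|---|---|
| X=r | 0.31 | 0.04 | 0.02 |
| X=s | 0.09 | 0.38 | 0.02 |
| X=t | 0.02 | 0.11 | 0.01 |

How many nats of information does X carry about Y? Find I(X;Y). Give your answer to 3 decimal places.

Marginals: p(X) = (0.3700, 0.4900, 0.1400), p(Y) = (0.4200, 0.5300, 0.0500).
I(X;Y) = Σ p(x,y)·ln[p(x,y)/(p(x)p(y))].
  (r,α): 0.31·ln(1.9949) = 0.2141
  (r,β): 0.04·ln(0.2040) = -0.0636
  (r,γ): 0.02·ln(1.0811) = 0.0016
  (s,α): 0.09·ln(0.4373) = -0.0744
  (s,β): 0.38·ln(1.4632) = 0.1446
  (s,γ): 0.02·ln(0.8163) = -0.0041
  (t,α): 0.02·ln(0.3401) = -0.0216
  (t,β): 0.11·ln(1.4825) = 0.0433
  (t,γ): 0.01·ln(1.4286) = 0.0036
Sum = 0.244 nats.

0.244 nats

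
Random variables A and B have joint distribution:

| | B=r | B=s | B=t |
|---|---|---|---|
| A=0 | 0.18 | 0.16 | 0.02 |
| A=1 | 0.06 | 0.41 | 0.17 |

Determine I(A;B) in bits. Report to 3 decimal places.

Marginals: p(A) = (0.3600, 0.6400), p(B) = (0.2400, 0.5700, 0.1900).
I(A;B) = Σ p(x,y)·log₂[p(x,y)/(p(x)p(y))].
  (0,r): 0.18·log₂(2.0833) = 0.1906
  (0,s): 0.16·log₂(0.7797) = -0.0574
  (0,t): 0.02·log₂(0.2924) = -0.0355
  (1,r): 0.06·log₂(0.3906) = -0.0814
  (1,s): 0.41·log₂(1.1239) = 0.0691
  (1,t): 0.17·log₂(1.3980) = 0.0822
Sum = 0.168 bits.

0.168 bits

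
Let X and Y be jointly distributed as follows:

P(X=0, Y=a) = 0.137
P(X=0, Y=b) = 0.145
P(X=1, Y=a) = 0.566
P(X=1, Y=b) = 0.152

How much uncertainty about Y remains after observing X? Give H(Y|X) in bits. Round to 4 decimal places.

0.8165 bits

Marginals: p(X) = (0.2820, 0.7180), p(Y) = (0.7030, 0.2970).
H(Y|X) = Σ p(X) · H(Y|X=·).
  X=0: p=0.2820, H(Y|X=0) = 0.9994
  X=1: p=0.7180, H(Y|X=1) = 0.7447
Weighted sum = 0.8165 bits.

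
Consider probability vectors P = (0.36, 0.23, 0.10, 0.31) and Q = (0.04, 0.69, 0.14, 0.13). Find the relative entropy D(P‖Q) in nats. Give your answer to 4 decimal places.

D(P‖Q) = Σ p·ln(p/q).
  0.36·ln(0.36/0.04) = 0.79100
  0.23·ln(0.23/0.69) = -0.25268
  0.10·ln(0.10/0.14) = -0.03365
  0.31·ln(0.31/0.13) = 0.26940
D(P‖Q) = 0.7741 nats.

0.7741 nats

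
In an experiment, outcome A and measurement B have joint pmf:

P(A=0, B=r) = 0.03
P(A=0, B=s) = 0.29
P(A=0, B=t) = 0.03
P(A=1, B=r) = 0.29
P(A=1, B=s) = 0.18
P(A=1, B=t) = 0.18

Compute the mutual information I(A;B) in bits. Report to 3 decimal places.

Marginals: p(A) = (0.3500, 0.6500), p(B) = (0.3200, 0.4700, 0.2100).
I(A;B) = H(A) + H(B) − H(A,B).
H(A) = 0.9341, H(B) = 1.5108, H(A,B) = 2.2300.
I(A;B) = 0.9341 + 1.5108 − 2.2300 = 0.215 bits.

0.215 bits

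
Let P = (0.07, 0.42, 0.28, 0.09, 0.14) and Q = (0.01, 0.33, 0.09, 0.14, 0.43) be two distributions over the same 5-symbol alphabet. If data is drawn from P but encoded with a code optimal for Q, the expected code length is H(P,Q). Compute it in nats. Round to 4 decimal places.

H(P,Q) = −Σ p·ln q.
  −0.07·ln(0.01) = 0.32236
  −0.42·ln(0.33) = 0.46564
  −0.28·ln(0.09) = 0.67422
  −0.09·ln(0.14) = 0.17695
  −0.14·ln(0.43) = 0.11816
H(P,Q) = 1.7573 nats.

1.7573 nats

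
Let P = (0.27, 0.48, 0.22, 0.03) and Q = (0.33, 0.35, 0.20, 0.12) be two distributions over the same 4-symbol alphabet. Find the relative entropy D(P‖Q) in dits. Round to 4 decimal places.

D(P‖Q) = Σ p·log₁₀(p/q).
  0.27·log₁₀(0.27/0.33) = -0.02353
  0.48·log₁₀(0.48/0.35) = 0.06584
  0.22·log₁₀(0.22/0.20) = 0.00911
  0.03·log₁₀(0.03/0.12) = -0.01806
D(P‖Q) = 0.0334 dits.

0.0334 dits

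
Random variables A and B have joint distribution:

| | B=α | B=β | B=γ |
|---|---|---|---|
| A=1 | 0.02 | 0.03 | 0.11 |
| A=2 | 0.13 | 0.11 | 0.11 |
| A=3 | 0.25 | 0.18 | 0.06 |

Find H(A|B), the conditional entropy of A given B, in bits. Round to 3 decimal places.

Chain rule: H(A|B) = H(A,B) − H(B).
Marginals: p(A) = (0.1600, 0.3500, 0.4900), p(B) = (0.4000, 0.3200, 0.2800).
H(A,B) = 2.8870 bits; H(B) = 1.5690 bits.
H(A|B) = 2.8870 − 1.5690 = 1.318 bits.

1.318 bits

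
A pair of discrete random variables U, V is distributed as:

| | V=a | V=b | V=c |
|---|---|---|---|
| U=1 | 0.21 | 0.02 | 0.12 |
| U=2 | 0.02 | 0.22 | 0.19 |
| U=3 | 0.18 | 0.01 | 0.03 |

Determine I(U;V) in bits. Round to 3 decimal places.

0.426 bits

Marginals: p(U) = (0.3500, 0.4300, 0.2200), p(V) = (0.4100, 0.2500, 0.3400).
I(U;V) = H(U) + H(V) − H(U,V).
H(U) = 1.5342, H(V) = 1.5566, H(U,V) = 2.6650.
I(U;V) = 1.5342 + 1.5566 − 2.6650 = 0.426 bits.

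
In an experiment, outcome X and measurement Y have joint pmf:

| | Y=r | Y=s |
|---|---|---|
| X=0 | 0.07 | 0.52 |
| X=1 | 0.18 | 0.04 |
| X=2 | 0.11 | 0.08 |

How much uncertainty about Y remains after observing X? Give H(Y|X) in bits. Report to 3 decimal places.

Marginals: p(X) = (0.5900, 0.2200, 0.1900), p(Y) = (0.3600, 0.6400).
H(Y|X) = Σ p(X) · H(Y|X=·).
  X=0: p=0.5900, H(Y|X=0) = 0.5255
  X=1: p=0.2200, H(Y|X=1) = 0.6840
  X=2: p=0.1900, H(Y|X=2) = 0.9819
Weighted sum = 0.647 bits.

0.647 bits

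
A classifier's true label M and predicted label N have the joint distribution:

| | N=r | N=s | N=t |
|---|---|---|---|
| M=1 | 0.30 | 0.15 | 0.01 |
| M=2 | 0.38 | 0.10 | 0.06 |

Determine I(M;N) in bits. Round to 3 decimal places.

0.038 bits

Marginals: p(M) = (0.4600, 0.5400), p(N) = (0.6800, 0.2500, 0.0700).
I(M;N) = Σ p(x,y)·log₂[p(x,y)/(p(x)p(y))].
  (1,r): 0.30·log₂(0.9591) = -0.0181
  (1,s): 0.15·log₂(1.3043) = 0.0575
  (1,t): 0.01·log₂(0.3106) = -0.0169
  (2,r): 0.38·log₂(1.0349) = 0.0188
  (2,s): 0.10·log₂(0.7407) = -0.0433
  (2,t): 0.06·log₂(1.5873) = 0.0400
Sum = 0.038 bits.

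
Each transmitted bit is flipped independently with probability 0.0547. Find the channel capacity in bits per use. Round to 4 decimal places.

Binary symmetric channel: C = 1 − h₂(ε) where h₂ is the binary entropy function.
h₂(0.0547) = −0.0547·log₂0.0547 − 0.9453·log₂0.9453 = 0.3060.
C = 1 − 0.3060 = 0.6940 bits per channel use.

0.6940 bits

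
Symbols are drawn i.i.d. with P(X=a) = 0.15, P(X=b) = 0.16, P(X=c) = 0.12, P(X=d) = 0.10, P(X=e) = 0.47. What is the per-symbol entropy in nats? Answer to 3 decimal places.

H(X) = −Σ p·ln p.
  −(0.15)·ln(0.15) = 0.2846
  −(0.16)·ln(0.16) = 0.2932
  −(0.12)·ln(0.12) = 0.2544
  −(0.10)·ln(0.10) = 0.2303
  −(0.47)·ln(0.47) = 0.3549
Sum: 0.2846 + 0.2932 + 0.2544 + 0.2303 + 0.3549 = 1.417 nats.

1.417 nats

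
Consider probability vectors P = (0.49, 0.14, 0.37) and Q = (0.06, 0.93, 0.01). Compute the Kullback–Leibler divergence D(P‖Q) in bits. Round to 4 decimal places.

D(P‖Q) = Σ p·log₂(p/q).
  0.49·log₂(0.49/0.06) = 1.48458
  0.14·log₂(0.14/0.93) = -0.38245
  0.37·log₂(0.37/0.01) = 1.92750
D(P‖Q) = 3.0296 bits.

3.0296 bits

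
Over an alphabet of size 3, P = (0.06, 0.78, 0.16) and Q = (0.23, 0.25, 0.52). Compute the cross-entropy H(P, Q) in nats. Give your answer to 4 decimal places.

H(P,Q) = −Σ p·ln q.
  −0.06·ln(0.23) = 0.08818
  −0.78·ln(0.25) = 1.08131
  −0.16·ln(0.52) = 0.10463
H(P,Q) = 1.2741 nats.

1.2741 nats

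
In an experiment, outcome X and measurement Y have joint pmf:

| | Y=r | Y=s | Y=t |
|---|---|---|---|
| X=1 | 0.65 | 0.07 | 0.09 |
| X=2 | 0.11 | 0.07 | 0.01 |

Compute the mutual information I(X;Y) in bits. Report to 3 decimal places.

0.061 bits

Marginals: p(X) = (0.8100, 0.1900), p(Y) = (0.7600, 0.1400, 0.1000).
I(X;Y) = H(X) + H(Y) − H(X,Y).
H(X) = 0.7015, H(Y) = 1.0302, H(X,Y) = 1.6705.
I(X;Y) = 0.7015 + 1.0302 − 1.6705 = 0.061 bits.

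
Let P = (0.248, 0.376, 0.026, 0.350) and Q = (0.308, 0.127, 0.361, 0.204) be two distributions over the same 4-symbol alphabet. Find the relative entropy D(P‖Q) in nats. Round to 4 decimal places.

0.4749 nats

D(P‖Q) = Σ p·ln(p/q).
  0.248·ln(0.248/0.308) = -0.05373
  0.376·ln(0.376/0.127) = 0.40811
  0.026·ln(0.026/0.361) = -0.06840
  0.350·ln(0.350/0.204) = 0.18893
D(P‖Q) = 0.4749 nats.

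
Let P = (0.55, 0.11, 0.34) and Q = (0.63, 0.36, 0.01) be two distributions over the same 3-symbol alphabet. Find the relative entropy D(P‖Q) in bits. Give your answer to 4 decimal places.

D(P‖Q) = Σ p·log₂(p/q).
  0.55·log₂(0.55/0.63) = -0.10776
  0.11·log₂(0.11/0.36) = -0.18815
  0.34·log₂(0.34/0.01) = 1.72974
D(P‖Q) = 1.4338 bits.

1.4338 bits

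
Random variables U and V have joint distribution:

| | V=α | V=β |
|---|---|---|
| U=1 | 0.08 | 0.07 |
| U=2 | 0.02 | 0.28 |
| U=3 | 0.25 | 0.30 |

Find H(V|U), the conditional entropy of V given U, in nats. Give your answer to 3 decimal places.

0.556 nats

Marginals: p(U) = (0.1500, 0.3000, 0.5500), p(V) = (0.3500, 0.6500).
H(V|U) = Σ p(U) · H(V|U=·).
  U=1: p=0.1500, H(V|U=1) = 0.6909
  U=2: p=0.3000, H(V|U=2) = 0.2449
  U=3: p=0.5500, H(V|U=3) = 0.6890
Weighted sum = 0.556 nats.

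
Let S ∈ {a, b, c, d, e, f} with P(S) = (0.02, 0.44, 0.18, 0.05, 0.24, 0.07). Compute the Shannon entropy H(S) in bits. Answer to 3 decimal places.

2.058 bits

H(S) = −Σ p·log₂ p.
  −(0.02)·log₂(0.02) = 0.1129
  −(0.44)·log₂(0.44) = 0.5211
  −(0.18)·log₂(0.18) = 0.4453
  −(0.05)·log₂(0.05) = 0.2161
  −(0.24)·log₂(0.24) = 0.4941
  −(0.07)·log₂(0.07) = 0.2686
Sum: 0.1129 + 0.5211 + 0.4453 + 0.2161 + 0.4941 + 0.2686 = 2.058 bits.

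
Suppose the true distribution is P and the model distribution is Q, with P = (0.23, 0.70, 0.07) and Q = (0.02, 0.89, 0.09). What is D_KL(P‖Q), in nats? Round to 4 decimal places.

0.3760 nats

D(P‖Q) = Σ p·ln(p/q).
  0.23·ln(0.23/0.02) = 0.56174
  0.70·ln(0.70/0.89) = -0.16810
  0.07·ln(0.07/0.09) = -0.01759
D(P‖Q) = 0.3760 nats.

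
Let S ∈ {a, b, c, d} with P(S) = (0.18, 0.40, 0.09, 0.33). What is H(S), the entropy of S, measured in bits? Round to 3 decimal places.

1.815 bits

H(S) = −Σ p·log₂ p.
  −(0.18)·log₂(0.18) = 0.4453
  −(0.40)·log₂(0.40) = 0.5288
  −(0.09)·log₂(0.09) = 0.3127
  −(0.33)·log₂(0.33) = 0.5278
Sum: 0.4453 + 0.5288 + 0.3127 + 0.5278 = 1.815 bits.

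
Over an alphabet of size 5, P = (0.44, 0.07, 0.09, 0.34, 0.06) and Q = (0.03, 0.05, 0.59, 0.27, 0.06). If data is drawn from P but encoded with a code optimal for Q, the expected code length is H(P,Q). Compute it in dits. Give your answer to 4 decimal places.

1.0484 dits

H(P,Q) = −Σ p·log₁₀ q.
  −0.44·log₁₀(0.03) = 0.67007
  −0.07·log₁₀(0.05) = 0.09107
  −0.09·log₁₀(0.59) = 0.02062
  −0.34·log₁₀(0.27) = 0.19334
  −0.06·log₁₀(0.06) = 0.07331
H(P,Q) = 1.0484 dits.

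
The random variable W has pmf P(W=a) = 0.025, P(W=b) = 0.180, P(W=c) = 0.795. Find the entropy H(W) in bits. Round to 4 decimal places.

0.8415 bits

H(W) = −Σ p·log₂ p.
  −(0.025)·log₂(0.025) = 0.13305
  −(0.180)·log₂(0.180) = 0.44531
  −(0.795)·log₂(0.795) = 0.26312
Sum: 0.13305 + 0.44531 + 0.26312 = 0.8415 bits.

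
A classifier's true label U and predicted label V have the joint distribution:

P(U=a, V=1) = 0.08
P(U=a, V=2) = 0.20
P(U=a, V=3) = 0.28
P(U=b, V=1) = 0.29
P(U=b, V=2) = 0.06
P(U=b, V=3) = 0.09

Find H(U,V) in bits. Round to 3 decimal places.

H(U,V) = −Σ p(x,y)·log₂ p(x,y) over all 6 cells.
  cell (a,1): −0.08·log₂0.08 = 0.2915
  cell (a,2): −0.20·log₂0.20 = 0.4644
  cell (a,3): −0.28·log₂0.28 = 0.5142
  cell (b,1): −0.29·log₂0.29 = 0.5179
  cell (b,2): −0.06·log₂0.06 = 0.2435
  cell (b,3): −0.09·log₂0.09 = 0.3127
Sum = 2.344 bits.

2.344 bits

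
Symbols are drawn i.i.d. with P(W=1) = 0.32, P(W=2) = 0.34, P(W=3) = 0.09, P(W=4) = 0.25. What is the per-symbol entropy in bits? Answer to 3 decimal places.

1.868 bits

H(W) = −Σ p·log₂ p.
  −(0.32)·log₂(0.32) = 0.5260
  −(0.34)·log₂(0.34) = 0.5292
  −(0.09)·log₂(0.09) = 0.3127
  −(0.25)·log₂(0.25) = 0.5000
Sum: 0.5260 + 0.5292 + 0.3127 + 0.5000 = 1.868 bits.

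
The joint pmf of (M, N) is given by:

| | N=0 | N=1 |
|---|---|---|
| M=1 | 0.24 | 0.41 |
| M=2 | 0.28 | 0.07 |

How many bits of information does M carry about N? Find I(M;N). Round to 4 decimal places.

Marginals: p(M) = (0.6500, 0.3500), p(N) = (0.5200, 0.4800).
I(M;N) = Σ p(x,y)·log₂[p(x,y)/(p(x)p(y))].
  (1,0): 0.24·log₂(0.7101) = -0.11856
  (1,1): 0.41·log₂(1.3141) = 0.16157
  (2,0): 0.28·log₂(1.5385) = 0.17402
  (2,1): 0.07·log₂(0.4167) = -0.08841
Sum = 0.1286 bits.

0.1286 bits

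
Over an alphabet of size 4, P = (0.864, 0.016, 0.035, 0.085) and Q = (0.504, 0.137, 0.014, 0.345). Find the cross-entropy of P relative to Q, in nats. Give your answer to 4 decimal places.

0.8637 nats

H(P,Q) = −Σ p·ln q.
  −0.864·ln(0.504) = 0.59199
  −0.016·ln(0.137) = 0.03180
  −0.035·ln(0.014) = 0.14940
  −0.085·ln(0.345) = 0.09046
H(P,Q) = 0.8637 nats.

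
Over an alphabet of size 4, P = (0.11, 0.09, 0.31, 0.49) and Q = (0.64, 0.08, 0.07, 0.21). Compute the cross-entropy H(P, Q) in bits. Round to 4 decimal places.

2.6913 bits

H(P,Q) = −Σ p·log₂ q.
  −0.11·log₂(0.64) = 0.07082
  −0.09·log₂(0.08) = 0.32795
  −0.31·log₂(0.07) = 1.18932
  −0.49·log₂(0.21) = 1.10325
H(P,Q) = 2.6913 bits.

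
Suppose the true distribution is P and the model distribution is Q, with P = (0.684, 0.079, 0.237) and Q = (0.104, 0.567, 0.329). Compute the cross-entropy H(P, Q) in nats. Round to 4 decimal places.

1.8564 nats

H(P,Q) = −Σ p·ln q.
  −0.684·ln(0.104) = 1.54814
  −0.079·ln(0.567) = 0.04482
  −0.237·ln(0.329) = 0.26347
H(P,Q) = 1.8564 nats.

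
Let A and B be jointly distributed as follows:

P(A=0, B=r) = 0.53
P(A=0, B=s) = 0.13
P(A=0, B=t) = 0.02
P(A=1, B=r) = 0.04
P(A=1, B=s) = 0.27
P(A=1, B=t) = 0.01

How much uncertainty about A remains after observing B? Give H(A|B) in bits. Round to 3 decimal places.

0.600 bits

Chain rule: H(A|B) = H(A,B) − H(B).
Marginals: p(A) = (0.6800, 0.3200), p(B) = (0.5700, 0.4000, 0.0300).
H(A,B) = 1.7432 bits; H(B) = 1.1428 bits.
H(A|B) = 1.7432 − 1.1428 = 0.600 bits.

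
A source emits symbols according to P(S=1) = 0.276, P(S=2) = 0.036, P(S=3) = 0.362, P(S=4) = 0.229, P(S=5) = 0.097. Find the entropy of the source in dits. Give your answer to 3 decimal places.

H(S) = −Σ p·log₁₀ p.
  −(0.276)·log₁₀(0.276) = 0.1543
  −(0.036)·log₁₀(0.036) = 0.0520
  −(0.362)·log₁₀(0.362) = 0.1597
  −(0.229)·log₁₀(0.229) = 0.1466
  −(0.097)·log₁₀(0.097) = 0.0983
Sum: 0.1543 + 0.0520 + 0.1597 + 0.1466 + 0.0983 = 0.611 dits.

0.611 dits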